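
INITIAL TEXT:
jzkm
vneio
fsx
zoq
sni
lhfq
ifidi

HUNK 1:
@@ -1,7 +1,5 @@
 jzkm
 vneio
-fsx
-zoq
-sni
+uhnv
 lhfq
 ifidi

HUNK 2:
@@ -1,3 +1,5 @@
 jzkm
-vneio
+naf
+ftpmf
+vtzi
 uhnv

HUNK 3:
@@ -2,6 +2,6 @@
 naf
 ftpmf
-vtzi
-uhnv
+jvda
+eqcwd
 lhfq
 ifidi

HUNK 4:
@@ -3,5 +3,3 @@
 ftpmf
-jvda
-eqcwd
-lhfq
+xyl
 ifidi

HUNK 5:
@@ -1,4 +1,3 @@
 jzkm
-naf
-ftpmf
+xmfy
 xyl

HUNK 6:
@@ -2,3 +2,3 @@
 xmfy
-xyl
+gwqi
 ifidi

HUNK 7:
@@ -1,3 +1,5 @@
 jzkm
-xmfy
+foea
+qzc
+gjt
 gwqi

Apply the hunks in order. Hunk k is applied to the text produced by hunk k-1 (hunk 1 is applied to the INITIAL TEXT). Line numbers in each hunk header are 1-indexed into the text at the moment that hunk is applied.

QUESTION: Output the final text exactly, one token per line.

Answer: jzkm
foea
qzc
gjt
gwqi
ifidi

Derivation:
Hunk 1: at line 1 remove [fsx,zoq,sni] add [uhnv] -> 5 lines: jzkm vneio uhnv lhfq ifidi
Hunk 2: at line 1 remove [vneio] add [naf,ftpmf,vtzi] -> 7 lines: jzkm naf ftpmf vtzi uhnv lhfq ifidi
Hunk 3: at line 2 remove [vtzi,uhnv] add [jvda,eqcwd] -> 7 lines: jzkm naf ftpmf jvda eqcwd lhfq ifidi
Hunk 4: at line 3 remove [jvda,eqcwd,lhfq] add [xyl] -> 5 lines: jzkm naf ftpmf xyl ifidi
Hunk 5: at line 1 remove [naf,ftpmf] add [xmfy] -> 4 lines: jzkm xmfy xyl ifidi
Hunk 6: at line 2 remove [xyl] add [gwqi] -> 4 lines: jzkm xmfy gwqi ifidi
Hunk 7: at line 1 remove [xmfy] add [foea,qzc,gjt] -> 6 lines: jzkm foea qzc gjt gwqi ifidi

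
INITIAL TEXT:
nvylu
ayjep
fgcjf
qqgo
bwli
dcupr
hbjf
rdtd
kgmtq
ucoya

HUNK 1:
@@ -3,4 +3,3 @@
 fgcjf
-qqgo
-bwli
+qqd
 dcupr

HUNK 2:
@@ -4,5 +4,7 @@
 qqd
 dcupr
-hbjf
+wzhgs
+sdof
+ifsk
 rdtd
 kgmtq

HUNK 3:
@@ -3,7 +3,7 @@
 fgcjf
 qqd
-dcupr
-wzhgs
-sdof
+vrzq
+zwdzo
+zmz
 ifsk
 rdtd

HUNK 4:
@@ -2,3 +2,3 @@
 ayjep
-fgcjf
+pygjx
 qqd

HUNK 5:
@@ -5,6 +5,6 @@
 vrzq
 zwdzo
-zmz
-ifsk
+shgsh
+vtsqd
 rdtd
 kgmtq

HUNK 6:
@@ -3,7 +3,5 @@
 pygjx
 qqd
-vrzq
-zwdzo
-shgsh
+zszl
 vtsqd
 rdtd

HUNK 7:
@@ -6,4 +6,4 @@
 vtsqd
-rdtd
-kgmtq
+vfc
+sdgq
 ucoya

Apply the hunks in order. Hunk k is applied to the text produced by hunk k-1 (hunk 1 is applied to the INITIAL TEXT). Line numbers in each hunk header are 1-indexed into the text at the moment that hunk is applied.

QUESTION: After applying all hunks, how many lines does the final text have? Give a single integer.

Hunk 1: at line 3 remove [qqgo,bwli] add [qqd] -> 9 lines: nvylu ayjep fgcjf qqd dcupr hbjf rdtd kgmtq ucoya
Hunk 2: at line 4 remove [hbjf] add [wzhgs,sdof,ifsk] -> 11 lines: nvylu ayjep fgcjf qqd dcupr wzhgs sdof ifsk rdtd kgmtq ucoya
Hunk 3: at line 3 remove [dcupr,wzhgs,sdof] add [vrzq,zwdzo,zmz] -> 11 lines: nvylu ayjep fgcjf qqd vrzq zwdzo zmz ifsk rdtd kgmtq ucoya
Hunk 4: at line 2 remove [fgcjf] add [pygjx] -> 11 lines: nvylu ayjep pygjx qqd vrzq zwdzo zmz ifsk rdtd kgmtq ucoya
Hunk 5: at line 5 remove [zmz,ifsk] add [shgsh,vtsqd] -> 11 lines: nvylu ayjep pygjx qqd vrzq zwdzo shgsh vtsqd rdtd kgmtq ucoya
Hunk 6: at line 3 remove [vrzq,zwdzo,shgsh] add [zszl] -> 9 lines: nvylu ayjep pygjx qqd zszl vtsqd rdtd kgmtq ucoya
Hunk 7: at line 6 remove [rdtd,kgmtq] add [vfc,sdgq] -> 9 lines: nvylu ayjep pygjx qqd zszl vtsqd vfc sdgq ucoya
Final line count: 9

Answer: 9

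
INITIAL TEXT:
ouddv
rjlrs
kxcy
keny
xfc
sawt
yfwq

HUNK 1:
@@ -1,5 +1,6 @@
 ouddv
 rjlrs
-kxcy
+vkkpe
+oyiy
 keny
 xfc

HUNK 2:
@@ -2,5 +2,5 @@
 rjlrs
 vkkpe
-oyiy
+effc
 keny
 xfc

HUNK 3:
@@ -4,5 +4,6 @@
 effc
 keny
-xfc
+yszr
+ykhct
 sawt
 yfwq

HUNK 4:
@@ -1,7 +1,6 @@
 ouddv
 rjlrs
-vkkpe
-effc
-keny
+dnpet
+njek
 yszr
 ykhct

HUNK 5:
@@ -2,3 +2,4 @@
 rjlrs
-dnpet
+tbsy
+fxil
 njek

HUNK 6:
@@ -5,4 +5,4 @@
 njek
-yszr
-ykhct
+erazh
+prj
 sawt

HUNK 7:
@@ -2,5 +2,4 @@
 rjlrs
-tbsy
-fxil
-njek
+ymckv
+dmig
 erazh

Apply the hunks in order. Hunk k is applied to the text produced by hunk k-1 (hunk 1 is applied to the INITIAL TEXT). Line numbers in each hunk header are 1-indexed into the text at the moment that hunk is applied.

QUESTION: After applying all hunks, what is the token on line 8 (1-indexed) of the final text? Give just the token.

Hunk 1: at line 1 remove [kxcy] add [vkkpe,oyiy] -> 8 lines: ouddv rjlrs vkkpe oyiy keny xfc sawt yfwq
Hunk 2: at line 2 remove [oyiy] add [effc] -> 8 lines: ouddv rjlrs vkkpe effc keny xfc sawt yfwq
Hunk 3: at line 4 remove [xfc] add [yszr,ykhct] -> 9 lines: ouddv rjlrs vkkpe effc keny yszr ykhct sawt yfwq
Hunk 4: at line 1 remove [vkkpe,effc,keny] add [dnpet,njek] -> 8 lines: ouddv rjlrs dnpet njek yszr ykhct sawt yfwq
Hunk 5: at line 2 remove [dnpet] add [tbsy,fxil] -> 9 lines: ouddv rjlrs tbsy fxil njek yszr ykhct sawt yfwq
Hunk 6: at line 5 remove [yszr,ykhct] add [erazh,prj] -> 9 lines: ouddv rjlrs tbsy fxil njek erazh prj sawt yfwq
Hunk 7: at line 2 remove [tbsy,fxil,njek] add [ymckv,dmig] -> 8 lines: ouddv rjlrs ymckv dmig erazh prj sawt yfwq
Final line 8: yfwq

Answer: yfwq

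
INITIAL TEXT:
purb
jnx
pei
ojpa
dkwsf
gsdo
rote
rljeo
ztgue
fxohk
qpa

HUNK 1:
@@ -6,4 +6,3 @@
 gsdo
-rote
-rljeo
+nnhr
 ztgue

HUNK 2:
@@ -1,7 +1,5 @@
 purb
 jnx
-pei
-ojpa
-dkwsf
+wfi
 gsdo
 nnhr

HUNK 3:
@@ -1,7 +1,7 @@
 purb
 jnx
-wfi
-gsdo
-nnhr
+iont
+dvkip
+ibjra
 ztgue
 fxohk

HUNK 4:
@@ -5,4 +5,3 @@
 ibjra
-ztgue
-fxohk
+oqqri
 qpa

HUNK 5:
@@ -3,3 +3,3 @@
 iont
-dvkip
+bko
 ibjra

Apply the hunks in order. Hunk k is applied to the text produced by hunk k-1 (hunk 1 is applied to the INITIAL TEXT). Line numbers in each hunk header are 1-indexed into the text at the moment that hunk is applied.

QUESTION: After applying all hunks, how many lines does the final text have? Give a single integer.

Answer: 7

Derivation:
Hunk 1: at line 6 remove [rote,rljeo] add [nnhr] -> 10 lines: purb jnx pei ojpa dkwsf gsdo nnhr ztgue fxohk qpa
Hunk 2: at line 1 remove [pei,ojpa,dkwsf] add [wfi] -> 8 lines: purb jnx wfi gsdo nnhr ztgue fxohk qpa
Hunk 3: at line 1 remove [wfi,gsdo,nnhr] add [iont,dvkip,ibjra] -> 8 lines: purb jnx iont dvkip ibjra ztgue fxohk qpa
Hunk 4: at line 5 remove [ztgue,fxohk] add [oqqri] -> 7 lines: purb jnx iont dvkip ibjra oqqri qpa
Hunk 5: at line 3 remove [dvkip] add [bko] -> 7 lines: purb jnx iont bko ibjra oqqri qpa
Final line count: 7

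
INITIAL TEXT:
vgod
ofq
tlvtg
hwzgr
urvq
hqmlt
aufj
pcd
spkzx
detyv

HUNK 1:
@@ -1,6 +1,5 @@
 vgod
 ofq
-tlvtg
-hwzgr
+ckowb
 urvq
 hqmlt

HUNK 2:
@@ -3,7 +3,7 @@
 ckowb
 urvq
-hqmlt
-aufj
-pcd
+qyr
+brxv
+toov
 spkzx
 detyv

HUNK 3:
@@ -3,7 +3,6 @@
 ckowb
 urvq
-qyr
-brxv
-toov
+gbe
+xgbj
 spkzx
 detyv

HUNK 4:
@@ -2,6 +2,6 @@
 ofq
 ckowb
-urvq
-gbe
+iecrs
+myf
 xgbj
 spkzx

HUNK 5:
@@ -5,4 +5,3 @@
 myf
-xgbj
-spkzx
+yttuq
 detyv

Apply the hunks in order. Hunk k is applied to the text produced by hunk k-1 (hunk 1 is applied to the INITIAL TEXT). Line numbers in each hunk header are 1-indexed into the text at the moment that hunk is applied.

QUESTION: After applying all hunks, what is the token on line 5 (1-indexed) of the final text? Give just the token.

Answer: myf

Derivation:
Hunk 1: at line 1 remove [tlvtg,hwzgr] add [ckowb] -> 9 lines: vgod ofq ckowb urvq hqmlt aufj pcd spkzx detyv
Hunk 2: at line 3 remove [hqmlt,aufj,pcd] add [qyr,brxv,toov] -> 9 lines: vgod ofq ckowb urvq qyr brxv toov spkzx detyv
Hunk 3: at line 3 remove [qyr,brxv,toov] add [gbe,xgbj] -> 8 lines: vgod ofq ckowb urvq gbe xgbj spkzx detyv
Hunk 4: at line 2 remove [urvq,gbe] add [iecrs,myf] -> 8 lines: vgod ofq ckowb iecrs myf xgbj spkzx detyv
Hunk 5: at line 5 remove [xgbj,spkzx] add [yttuq] -> 7 lines: vgod ofq ckowb iecrs myf yttuq detyv
Final line 5: myf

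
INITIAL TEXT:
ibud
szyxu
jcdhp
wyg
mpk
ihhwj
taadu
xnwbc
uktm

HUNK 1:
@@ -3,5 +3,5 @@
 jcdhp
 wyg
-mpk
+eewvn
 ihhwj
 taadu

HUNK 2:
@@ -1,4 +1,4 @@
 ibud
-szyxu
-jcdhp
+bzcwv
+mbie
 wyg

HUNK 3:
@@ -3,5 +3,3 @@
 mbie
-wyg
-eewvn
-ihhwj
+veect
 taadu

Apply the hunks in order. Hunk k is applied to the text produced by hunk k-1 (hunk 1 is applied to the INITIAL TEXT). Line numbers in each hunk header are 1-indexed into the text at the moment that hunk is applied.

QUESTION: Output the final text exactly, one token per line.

Hunk 1: at line 3 remove [mpk] add [eewvn] -> 9 lines: ibud szyxu jcdhp wyg eewvn ihhwj taadu xnwbc uktm
Hunk 2: at line 1 remove [szyxu,jcdhp] add [bzcwv,mbie] -> 9 lines: ibud bzcwv mbie wyg eewvn ihhwj taadu xnwbc uktm
Hunk 3: at line 3 remove [wyg,eewvn,ihhwj] add [veect] -> 7 lines: ibud bzcwv mbie veect taadu xnwbc uktm

Answer: ibud
bzcwv
mbie
veect
taadu
xnwbc
uktm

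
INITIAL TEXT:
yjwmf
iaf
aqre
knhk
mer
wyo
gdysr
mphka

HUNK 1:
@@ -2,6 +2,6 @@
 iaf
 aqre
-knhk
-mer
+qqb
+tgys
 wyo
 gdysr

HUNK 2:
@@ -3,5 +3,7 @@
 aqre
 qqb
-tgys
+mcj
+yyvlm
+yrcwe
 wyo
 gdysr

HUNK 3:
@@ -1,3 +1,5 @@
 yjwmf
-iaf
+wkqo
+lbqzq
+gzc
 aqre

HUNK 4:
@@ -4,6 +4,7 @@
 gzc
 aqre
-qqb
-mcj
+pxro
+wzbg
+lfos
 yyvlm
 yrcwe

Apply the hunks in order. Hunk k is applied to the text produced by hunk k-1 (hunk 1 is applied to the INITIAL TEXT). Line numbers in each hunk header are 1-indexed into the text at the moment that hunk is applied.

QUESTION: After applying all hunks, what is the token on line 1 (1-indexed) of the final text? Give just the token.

Answer: yjwmf

Derivation:
Hunk 1: at line 2 remove [knhk,mer] add [qqb,tgys] -> 8 lines: yjwmf iaf aqre qqb tgys wyo gdysr mphka
Hunk 2: at line 3 remove [tgys] add [mcj,yyvlm,yrcwe] -> 10 lines: yjwmf iaf aqre qqb mcj yyvlm yrcwe wyo gdysr mphka
Hunk 3: at line 1 remove [iaf] add [wkqo,lbqzq,gzc] -> 12 lines: yjwmf wkqo lbqzq gzc aqre qqb mcj yyvlm yrcwe wyo gdysr mphka
Hunk 4: at line 4 remove [qqb,mcj] add [pxro,wzbg,lfos] -> 13 lines: yjwmf wkqo lbqzq gzc aqre pxro wzbg lfos yyvlm yrcwe wyo gdysr mphka
Final line 1: yjwmf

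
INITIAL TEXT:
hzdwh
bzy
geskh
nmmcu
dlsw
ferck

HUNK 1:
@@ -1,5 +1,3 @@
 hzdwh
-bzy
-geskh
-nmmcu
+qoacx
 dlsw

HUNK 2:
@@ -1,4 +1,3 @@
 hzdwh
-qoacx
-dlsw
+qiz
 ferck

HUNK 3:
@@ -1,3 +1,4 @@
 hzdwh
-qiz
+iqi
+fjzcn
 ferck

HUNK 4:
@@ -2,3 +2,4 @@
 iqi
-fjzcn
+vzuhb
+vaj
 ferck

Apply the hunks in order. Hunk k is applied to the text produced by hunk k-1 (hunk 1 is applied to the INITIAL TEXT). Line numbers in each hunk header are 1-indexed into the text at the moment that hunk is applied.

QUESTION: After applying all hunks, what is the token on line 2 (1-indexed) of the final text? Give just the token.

Answer: iqi

Derivation:
Hunk 1: at line 1 remove [bzy,geskh,nmmcu] add [qoacx] -> 4 lines: hzdwh qoacx dlsw ferck
Hunk 2: at line 1 remove [qoacx,dlsw] add [qiz] -> 3 lines: hzdwh qiz ferck
Hunk 3: at line 1 remove [qiz] add [iqi,fjzcn] -> 4 lines: hzdwh iqi fjzcn ferck
Hunk 4: at line 2 remove [fjzcn] add [vzuhb,vaj] -> 5 lines: hzdwh iqi vzuhb vaj ferck
Final line 2: iqi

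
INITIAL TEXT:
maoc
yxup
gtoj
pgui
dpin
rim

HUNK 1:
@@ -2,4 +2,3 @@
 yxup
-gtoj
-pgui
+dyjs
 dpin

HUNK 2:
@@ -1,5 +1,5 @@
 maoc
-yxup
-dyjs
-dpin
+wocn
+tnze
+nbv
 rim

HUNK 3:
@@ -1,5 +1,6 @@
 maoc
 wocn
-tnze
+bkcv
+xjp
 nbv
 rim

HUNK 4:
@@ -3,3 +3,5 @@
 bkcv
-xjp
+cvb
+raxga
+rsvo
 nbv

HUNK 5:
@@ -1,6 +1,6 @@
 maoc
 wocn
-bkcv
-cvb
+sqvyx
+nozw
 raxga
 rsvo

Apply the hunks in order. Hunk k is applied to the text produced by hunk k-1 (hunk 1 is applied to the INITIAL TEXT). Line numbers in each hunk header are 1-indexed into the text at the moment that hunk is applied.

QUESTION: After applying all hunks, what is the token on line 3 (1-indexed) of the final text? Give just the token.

Answer: sqvyx

Derivation:
Hunk 1: at line 2 remove [gtoj,pgui] add [dyjs] -> 5 lines: maoc yxup dyjs dpin rim
Hunk 2: at line 1 remove [yxup,dyjs,dpin] add [wocn,tnze,nbv] -> 5 lines: maoc wocn tnze nbv rim
Hunk 3: at line 1 remove [tnze] add [bkcv,xjp] -> 6 lines: maoc wocn bkcv xjp nbv rim
Hunk 4: at line 3 remove [xjp] add [cvb,raxga,rsvo] -> 8 lines: maoc wocn bkcv cvb raxga rsvo nbv rim
Hunk 5: at line 1 remove [bkcv,cvb] add [sqvyx,nozw] -> 8 lines: maoc wocn sqvyx nozw raxga rsvo nbv rim
Final line 3: sqvyx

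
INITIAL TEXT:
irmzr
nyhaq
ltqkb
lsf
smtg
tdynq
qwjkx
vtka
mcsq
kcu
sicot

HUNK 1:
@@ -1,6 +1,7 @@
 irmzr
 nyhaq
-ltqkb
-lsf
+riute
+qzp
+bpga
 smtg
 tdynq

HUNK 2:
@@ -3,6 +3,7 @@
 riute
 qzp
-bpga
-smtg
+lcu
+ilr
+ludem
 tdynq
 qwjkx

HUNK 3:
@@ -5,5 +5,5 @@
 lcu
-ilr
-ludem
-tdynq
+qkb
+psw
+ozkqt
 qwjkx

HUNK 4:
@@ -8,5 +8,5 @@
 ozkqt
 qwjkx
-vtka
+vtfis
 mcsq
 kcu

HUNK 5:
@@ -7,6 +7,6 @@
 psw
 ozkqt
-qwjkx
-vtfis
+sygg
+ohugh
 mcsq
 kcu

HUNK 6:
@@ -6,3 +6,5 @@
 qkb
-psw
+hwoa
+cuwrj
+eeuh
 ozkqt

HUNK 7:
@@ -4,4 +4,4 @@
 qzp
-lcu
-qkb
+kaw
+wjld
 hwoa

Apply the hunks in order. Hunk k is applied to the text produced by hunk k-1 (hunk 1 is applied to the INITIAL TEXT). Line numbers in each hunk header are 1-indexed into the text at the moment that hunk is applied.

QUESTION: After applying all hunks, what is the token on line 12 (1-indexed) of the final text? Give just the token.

Answer: ohugh

Derivation:
Hunk 1: at line 1 remove [ltqkb,lsf] add [riute,qzp,bpga] -> 12 lines: irmzr nyhaq riute qzp bpga smtg tdynq qwjkx vtka mcsq kcu sicot
Hunk 2: at line 3 remove [bpga,smtg] add [lcu,ilr,ludem] -> 13 lines: irmzr nyhaq riute qzp lcu ilr ludem tdynq qwjkx vtka mcsq kcu sicot
Hunk 3: at line 5 remove [ilr,ludem,tdynq] add [qkb,psw,ozkqt] -> 13 lines: irmzr nyhaq riute qzp lcu qkb psw ozkqt qwjkx vtka mcsq kcu sicot
Hunk 4: at line 8 remove [vtka] add [vtfis] -> 13 lines: irmzr nyhaq riute qzp lcu qkb psw ozkqt qwjkx vtfis mcsq kcu sicot
Hunk 5: at line 7 remove [qwjkx,vtfis] add [sygg,ohugh] -> 13 lines: irmzr nyhaq riute qzp lcu qkb psw ozkqt sygg ohugh mcsq kcu sicot
Hunk 6: at line 6 remove [psw] add [hwoa,cuwrj,eeuh] -> 15 lines: irmzr nyhaq riute qzp lcu qkb hwoa cuwrj eeuh ozkqt sygg ohugh mcsq kcu sicot
Hunk 7: at line 4 remove [lcu,qkb] add [kaw,wjld] -> 15 lines: irmzr nyhaq riute qzp kaw wjld hwoa cuwrj eeuh ozkqt sygg ohugh mcsq kcu sicot
Final line 12: ohugh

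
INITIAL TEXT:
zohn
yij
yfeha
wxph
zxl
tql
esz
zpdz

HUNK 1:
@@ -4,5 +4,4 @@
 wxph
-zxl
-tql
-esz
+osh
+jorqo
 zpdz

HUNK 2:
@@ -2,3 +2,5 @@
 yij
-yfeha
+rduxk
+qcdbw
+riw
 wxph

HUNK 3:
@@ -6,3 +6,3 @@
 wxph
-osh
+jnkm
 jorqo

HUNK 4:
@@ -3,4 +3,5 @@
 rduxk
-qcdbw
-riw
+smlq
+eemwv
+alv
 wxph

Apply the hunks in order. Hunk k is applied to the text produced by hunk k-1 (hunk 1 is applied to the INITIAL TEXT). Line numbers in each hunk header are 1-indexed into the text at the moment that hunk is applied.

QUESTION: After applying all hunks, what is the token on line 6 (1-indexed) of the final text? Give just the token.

Answer: alv

Derivation:
Hunk 1: at line 4 remove [zxl,tql,esz] add [osh,jorqo] -> 7 lines: zohn yij yfeha wxph osh jorqo zpdz
Hunk 2: at line 2 remove [yfeha] add [rduxk,qcdbw,riw] -> 9 lines: zohn yij rduxk qcdbw riw wxph osh jorqo zpdz
Hunk 3: at line 6 remove [osh] add [jnkm] -> 9 lines: zohn yij rduxk qcdbw riw wxph jnkm jorqo zpdz
Hunk 4: at line 3 remove [qcdbw,riw] add [smlq,eemwv,alv] -> 10 lines: zohn yij rduxk smlq eemwv alv wxph jnkm jorqo zpdz
Final line 6: alv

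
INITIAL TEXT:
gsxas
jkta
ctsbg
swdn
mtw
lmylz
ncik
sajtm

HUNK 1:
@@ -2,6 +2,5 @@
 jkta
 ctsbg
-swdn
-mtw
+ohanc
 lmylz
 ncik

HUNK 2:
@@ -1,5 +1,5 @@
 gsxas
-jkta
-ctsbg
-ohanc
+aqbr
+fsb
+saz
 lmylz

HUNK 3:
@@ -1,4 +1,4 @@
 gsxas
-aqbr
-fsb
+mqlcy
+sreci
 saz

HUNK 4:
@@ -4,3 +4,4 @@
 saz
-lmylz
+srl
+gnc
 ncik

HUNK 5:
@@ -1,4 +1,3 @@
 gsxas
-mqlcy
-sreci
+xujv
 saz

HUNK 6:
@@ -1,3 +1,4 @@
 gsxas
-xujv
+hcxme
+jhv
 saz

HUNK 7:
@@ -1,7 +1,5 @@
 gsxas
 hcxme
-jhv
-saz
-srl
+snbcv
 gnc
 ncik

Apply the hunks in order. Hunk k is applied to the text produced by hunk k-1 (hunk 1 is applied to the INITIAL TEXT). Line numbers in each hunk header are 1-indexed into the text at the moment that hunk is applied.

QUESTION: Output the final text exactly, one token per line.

Answer: gsxas
hcxme
snbcv
gnc
ncik
sajtm

Derivation:
Hunk 1: at line 2 remove [swdn,mtw] add [ohanc] -> 7 lines: gsxas jkta ctsbg ohanc lmylz ncik sajtm
Hunk 2: at line 1 remove [jkta,ctsbg,ohanc] add [aqbr,fsb,saz] -> 7 lines: gsxas aqbr fsb saz lmylz ncik sajtm
Hunk 3: at line 1 remove [aqbr,fsb] add [mqlcy,sreci] -> 7 lines: gsxas mqlcy sreci saz lmylz ncik sajtm
Hunk 4: at line 4 remove [lmylz] add [srl,gnc] -> 8 lines: gsxas mqlcy sreci saz srl gnc ncik sajtm
Hunk 5: at line 1 remove [mqlcy,sreci] add [xujv] -> 7 lines: gsxas xujv saz srl gnc ncik sajtm
Hunk 6: at line 1 remove [xujv] add [hcxme,jhv] -> 8 lines: gsxas hcxme jhv saz srl gnc ncik sajtm
Hunk 7: at line 1 remove [jhv,saz,srl] add [snbcv] -> 6 lines: gsxas hcxme snbcv gnc ncik sajtm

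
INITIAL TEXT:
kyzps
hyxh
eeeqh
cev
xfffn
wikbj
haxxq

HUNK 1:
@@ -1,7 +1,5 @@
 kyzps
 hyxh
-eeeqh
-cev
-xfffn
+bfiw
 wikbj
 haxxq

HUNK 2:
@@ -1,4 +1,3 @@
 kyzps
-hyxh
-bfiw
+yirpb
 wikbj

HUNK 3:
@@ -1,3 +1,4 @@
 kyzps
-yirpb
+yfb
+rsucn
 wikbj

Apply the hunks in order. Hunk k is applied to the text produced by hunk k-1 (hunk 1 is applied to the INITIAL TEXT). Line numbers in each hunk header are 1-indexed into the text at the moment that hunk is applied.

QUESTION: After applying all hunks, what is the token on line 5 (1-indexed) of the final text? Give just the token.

Answer: haxxq

Derivation:
Hunk 1: at line 1 remove [eeeqh,cev,xfffn] add [bfiw] -> 5 lines: kyzps hyxh bfiw wikbj haxxq
Hunk 2: at line 1 remove [hyxh,bfiw] add [yirpb] -> 4 lines: kyzps yirpb wikbj haxxq
Hunk 3: at line 1 remove [yirpb] add [yfb,rsucn] -> 5 lines: kyzps yfb rsucn wikbj haxxq
Final line 5: haxxq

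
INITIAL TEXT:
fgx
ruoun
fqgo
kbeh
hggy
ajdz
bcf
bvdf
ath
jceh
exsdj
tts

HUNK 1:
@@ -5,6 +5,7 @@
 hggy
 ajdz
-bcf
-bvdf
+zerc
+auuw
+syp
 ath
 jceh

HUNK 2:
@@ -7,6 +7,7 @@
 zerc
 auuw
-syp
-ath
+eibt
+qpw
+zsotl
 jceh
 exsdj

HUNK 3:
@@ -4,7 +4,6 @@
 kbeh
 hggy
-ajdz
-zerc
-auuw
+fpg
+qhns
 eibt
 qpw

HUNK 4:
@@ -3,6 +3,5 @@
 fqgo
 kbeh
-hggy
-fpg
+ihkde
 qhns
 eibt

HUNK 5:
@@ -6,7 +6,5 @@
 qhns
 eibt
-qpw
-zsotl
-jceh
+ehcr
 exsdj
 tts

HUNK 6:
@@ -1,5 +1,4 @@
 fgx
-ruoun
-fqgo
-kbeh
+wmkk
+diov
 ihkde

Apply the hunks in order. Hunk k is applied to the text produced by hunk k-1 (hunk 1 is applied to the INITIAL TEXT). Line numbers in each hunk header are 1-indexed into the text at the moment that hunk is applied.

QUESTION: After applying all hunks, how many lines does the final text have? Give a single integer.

Answer: 9

Derivation:
Hunk 1: at line 5 remove [bcf,bvdf] add [zerc,auuw,syp] -> 13 lines: fgx ruoun fqgo kbeh hggy ajdz zerc auuw syp ath jceh exsdj tts
Hunk 2: at line 7 remove [syp,ath] add [eibt,qpw,zsotl] -> 14 lines: fgx ruoun fqgo kbeh hggy ajdz zerc auuw eibt qpw zsotl jceh exsdj tts
Hunk 3: at line 4 remove [ajdz,zerc,auuw] add [fpg,qhns] -> 13 lines: fgx ruoun fqgo kbeh hggy fpg qhns eibt qpw zsotl jceh exsdj tts
Hunk 4: at line 3 remove [hggy,fpg] add [ihkde] -> 12 lines: fgx ruoun fqgo kbeh ihkde qhns eibt qpw zsotl jceh exsdj tts
Hunk 5: at line 6 remove [qpw,zsotl,jceh] add [ehcr] -> 10 lines: fgx ruoun fqgo kbeh ihkde qhns eibt ehcr exsdj tts
Hunk 6: at line 1 remove [ruoun,fqgo,kbeh] add [wmkk,diov] -> 9 lines: fgx wmkk diov ihkde qhns eibt ehcr exsdj tts
Final line count: 9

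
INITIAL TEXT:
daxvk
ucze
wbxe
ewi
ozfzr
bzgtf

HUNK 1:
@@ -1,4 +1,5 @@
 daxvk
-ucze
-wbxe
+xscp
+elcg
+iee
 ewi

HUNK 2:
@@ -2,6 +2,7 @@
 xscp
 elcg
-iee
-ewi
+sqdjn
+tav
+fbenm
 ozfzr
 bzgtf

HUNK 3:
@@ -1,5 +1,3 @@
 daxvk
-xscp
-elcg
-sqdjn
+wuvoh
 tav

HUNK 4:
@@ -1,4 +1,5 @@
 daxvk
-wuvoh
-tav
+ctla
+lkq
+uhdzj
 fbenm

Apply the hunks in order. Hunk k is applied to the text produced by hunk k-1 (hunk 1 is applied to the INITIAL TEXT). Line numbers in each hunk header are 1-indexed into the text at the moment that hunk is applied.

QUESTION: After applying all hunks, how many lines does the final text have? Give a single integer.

Hunk 1: at line 1 remove [ucze,wbxe] add [xscp,elcg,iee] -> 7 lines: daxvk xscp elcg iee ewi ozfzr bzgtf
Hunk 2: at line 2 remove [iee,ewi] add [sqdjn,tav,fbenm] -> 8 lines: daxvk xscp elcg sqdjn tav fbenm ozfzr bzgtf
Hunk 3: at line 1 remove [xscp,elcg,sqdjn] add [wuvoh] -> 6 lines: daxvk wuvoh tav fbenm ozfzr bzgtf
Hunk 4: at line 1 remove [wuvoh,tav] add [ctla,lkq,uhdzj] -> 7 lines: daxvk ctla lkq uhdzj fbenm ozfzr bzgtf
Final line count: 7

Answer: 7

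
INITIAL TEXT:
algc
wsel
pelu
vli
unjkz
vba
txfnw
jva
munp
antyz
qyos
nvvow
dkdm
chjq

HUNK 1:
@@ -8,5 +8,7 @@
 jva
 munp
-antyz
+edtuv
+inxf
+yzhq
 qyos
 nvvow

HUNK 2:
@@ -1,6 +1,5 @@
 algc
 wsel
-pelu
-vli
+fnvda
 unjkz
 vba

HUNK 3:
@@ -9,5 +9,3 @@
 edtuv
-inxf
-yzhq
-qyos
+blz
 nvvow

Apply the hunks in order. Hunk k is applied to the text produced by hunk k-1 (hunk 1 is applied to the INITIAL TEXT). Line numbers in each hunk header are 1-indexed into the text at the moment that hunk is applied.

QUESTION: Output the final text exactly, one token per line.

Answer: algc
wsel
fnvda
unjkz
vba
txfnw
jva
munp
edtuv
blz
nvvow
dkdm
chjq

Derivation:
Hunk 1: at line 8 remove [antyz] add [edtuv,inxf,yzhq] -> 16 lines: algc wsel pelu vli unjkz vba txfnw jva munp edtuv inxf yzhq qyos nvvow dkdm chjq
Hunk 2: at line 1 remove [pelu,vli] add [fnvda] -> 15 lines: algc wsel fnvda unjkz vba txfnw jva munp edtuv inxf yzhq qyos nvvow dkdm chjq
Hunk 3: at line 9 remove [inxf,yzhq,qyos] add [blz] -> 13 lines: algc wsel fnvda unjkz vba txfnw jva munp edtuv blz nvvow dkdm chjq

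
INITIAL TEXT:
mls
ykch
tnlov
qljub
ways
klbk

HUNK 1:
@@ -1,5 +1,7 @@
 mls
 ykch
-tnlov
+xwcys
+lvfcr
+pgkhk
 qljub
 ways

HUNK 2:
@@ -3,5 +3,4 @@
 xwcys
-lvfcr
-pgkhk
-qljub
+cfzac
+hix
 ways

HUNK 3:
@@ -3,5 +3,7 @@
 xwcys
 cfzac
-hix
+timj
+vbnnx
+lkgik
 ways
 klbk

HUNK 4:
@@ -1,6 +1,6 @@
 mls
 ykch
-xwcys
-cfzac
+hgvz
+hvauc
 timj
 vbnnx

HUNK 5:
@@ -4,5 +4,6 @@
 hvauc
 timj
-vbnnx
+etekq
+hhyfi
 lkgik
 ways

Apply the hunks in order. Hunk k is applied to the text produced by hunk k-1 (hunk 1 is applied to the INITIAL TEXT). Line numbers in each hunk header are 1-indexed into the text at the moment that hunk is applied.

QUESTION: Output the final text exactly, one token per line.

Hunk 1: at line 1 remove [tnlov] add [xwcys,lvfcr,pgkhk] -> 8 lines: mls ykch xwcys lvfcr pgkhk qljub ways klbk
Hunk 2: at line 3 remove [lvfcr,pgkhk,qljub] add [cfzac,hix] -> 7 lines: mls ykch xwcys cfzac hix ways klbk
Hunk 3: at line 3 remove [hix] add [timj,vbnnx,lkgik] -> 9 lines: mls ykch xwcys cfzac timj vbnnx lkgik ways klbk
Hunk 4: at line 1 remove [xwcys,cfzac] add [hgvz,hvauc] -> 9 lines: mls ykch hgvz hvauc timj vbnnx lkgik ways klbk
Hunk 5: at line 4 remove [vbnnx] add [etekq,hhyfi] -> 10 lines: mls ykch hgvz hvauc timj etekq hhyfi lkgik ways klbk

Answer: mls
ykch
hgvz
hvauc
timj
etekq
hhyfi
lkgik
ways
klbk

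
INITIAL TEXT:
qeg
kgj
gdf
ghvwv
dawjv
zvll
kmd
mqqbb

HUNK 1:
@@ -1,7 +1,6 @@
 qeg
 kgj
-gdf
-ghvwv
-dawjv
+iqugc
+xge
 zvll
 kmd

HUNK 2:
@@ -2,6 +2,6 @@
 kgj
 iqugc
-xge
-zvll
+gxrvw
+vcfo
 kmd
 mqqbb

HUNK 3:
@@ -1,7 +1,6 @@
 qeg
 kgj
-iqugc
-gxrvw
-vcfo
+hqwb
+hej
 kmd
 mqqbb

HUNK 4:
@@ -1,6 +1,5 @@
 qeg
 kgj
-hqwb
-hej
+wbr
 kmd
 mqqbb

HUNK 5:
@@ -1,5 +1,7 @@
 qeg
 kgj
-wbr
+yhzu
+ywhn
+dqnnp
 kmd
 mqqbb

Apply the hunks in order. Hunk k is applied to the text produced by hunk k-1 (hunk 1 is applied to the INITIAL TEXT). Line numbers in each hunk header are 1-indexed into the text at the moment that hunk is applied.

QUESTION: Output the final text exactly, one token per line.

Hunk 1: at line 1 remove [gdf,ghvwv,dawjv] add [iqugc,xge] -> 7 lines: qeg kgj iqugc xge zvll kmd mqqbb
Hunk 2: at line 2 remove [xge,zvll] add [gxrvw,vcfo] -> 7 lines: qeg kgj iqugc gxrvw vcfo kmd mqqbb
Hunk 3: at line 1 remove [iqugc,gxrvw,vcfo] add [hqwb,hej] -> 6 lines: qeg kgj hqwb hej kmd mqqbb
Hunk 4: at line 1 remove [hqwb,hej] add [wbr] -> 5 lines: qeg kgj wbr kmd mqqbb
Hunk 5: at line 1 remove [wbr] add [yhzu,ywhn,dqnnp] -> 7 lines: qeg kgj yhzu ywhn dqnnp kmd mqqbb

Answer: qeg
kgj
yhzu
ywhn
dqnnp
kmd
mqqbb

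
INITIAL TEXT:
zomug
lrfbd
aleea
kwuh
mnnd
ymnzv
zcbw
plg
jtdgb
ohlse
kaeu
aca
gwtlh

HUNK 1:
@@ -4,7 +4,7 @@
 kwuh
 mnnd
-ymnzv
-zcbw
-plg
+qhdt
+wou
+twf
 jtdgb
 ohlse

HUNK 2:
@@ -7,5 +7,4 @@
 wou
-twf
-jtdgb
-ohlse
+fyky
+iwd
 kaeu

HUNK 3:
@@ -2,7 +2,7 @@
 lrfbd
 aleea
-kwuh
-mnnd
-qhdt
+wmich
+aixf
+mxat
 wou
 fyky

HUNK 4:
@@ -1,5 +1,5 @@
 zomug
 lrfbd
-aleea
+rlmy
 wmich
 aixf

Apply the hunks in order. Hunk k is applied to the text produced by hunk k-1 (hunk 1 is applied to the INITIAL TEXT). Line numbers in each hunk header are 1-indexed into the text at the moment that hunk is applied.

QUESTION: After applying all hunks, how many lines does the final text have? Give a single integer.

Answer: 12

Derivation:
Hunk 1: at line 4 remove [ymnzv,zcbw,plg] add [qhdt,wou,twf] -> 13 lines: zomug lrfbd aleea kwuh mnnd qhdt wou twf jtdgb ohlse kaeu aca gwtlh
Hunk 2: at line 7 remove [twf,jtdgb,ohlse] add [fyky,iwd] -> 12 lines: zomug lrfbd aleea kwuh mnnd qhdt wou fyky iwd kaeu aca gwtlh
Hunk 3: at line 2 remove [kwuh,mnnd,qhdt] add [wmich,aixf,mxat] -> 12 lines: zomug lrfbd aleea wmich aixf mxat wou fyky iwd kaeu aca gwtlh
Hunk 4: at line 1 remove [aleea] add [rlmy] -> 12 lines: zomug lrfbd rlmy wmich aixf mxat wou fyky iwd kaeu aca gwtlh
Final line count: 12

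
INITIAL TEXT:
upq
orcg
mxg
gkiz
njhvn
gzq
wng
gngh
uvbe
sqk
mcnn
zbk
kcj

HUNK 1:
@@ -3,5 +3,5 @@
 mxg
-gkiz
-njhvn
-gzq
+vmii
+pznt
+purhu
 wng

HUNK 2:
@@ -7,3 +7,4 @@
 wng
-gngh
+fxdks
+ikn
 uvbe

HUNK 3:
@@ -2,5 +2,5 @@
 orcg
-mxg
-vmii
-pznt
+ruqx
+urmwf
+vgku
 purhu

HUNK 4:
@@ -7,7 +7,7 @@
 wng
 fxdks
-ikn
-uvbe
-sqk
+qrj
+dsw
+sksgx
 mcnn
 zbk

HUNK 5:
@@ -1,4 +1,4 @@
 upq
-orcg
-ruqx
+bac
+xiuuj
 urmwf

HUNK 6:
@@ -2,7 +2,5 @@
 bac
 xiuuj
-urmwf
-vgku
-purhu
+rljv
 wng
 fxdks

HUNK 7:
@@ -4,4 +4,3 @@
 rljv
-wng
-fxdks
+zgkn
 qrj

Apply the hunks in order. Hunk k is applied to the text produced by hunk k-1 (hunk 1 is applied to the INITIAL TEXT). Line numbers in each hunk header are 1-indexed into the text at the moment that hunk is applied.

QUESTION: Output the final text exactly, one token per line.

Answer: upq
bac
xiuuj
rljv
zgkn
qrj
dsw
sksgx
mcnn
zbk
kcj

Derivation:
Hunk 1: at line 3 remove [gkiz,njhvn,gzq] add [vmii,pznt,purhu] -> 13 lines: upq orcg mxg vmii pznt purhu wng gngh uvbe sqk mcnn zbk kcj
Hunk 2: at line 7 remove [gngh] add [fxdks,ikn] -> 14 lines: upq orcg mxg vmii pznt purhu wng fxdks ikn uvbe sqk mcnn zbk kcj
Hunk 3: at line 2 remove [mxg,vmii,pznt] add [ruqx,urmwf,vgku] -> 14 lines: upq orcg ruqx urmwf vgku purhu wng fxdks ikn uvbe sqk mcnn zbk kcj
Hunk 4: at line 7 remove [ikn,uvbe,sqk] add [qrj,dsw,sksgx] -> 14 lines: upq orcg ruqx urmwf vgku purhu wng fxdks qrj dsw sksgx mcnn zbk kcj
Hunk 5: at line 1 remove [orcg,ruqx] add [bac,xiuuj] -> 14 lines: upq bac xiuuj urmwf vgku purhu wng fxdks qrj dsw sksgx mcnn zbk kcj
Hunk 6: at line 2 remove [urmwf,vgku,purhu] add [rljv] -> 12 lines: upq bac xiuuj rljv wng fxdks qrj dsw sksgx mcnn zbk kcj
Hunk 7: at line 4 remove [wng,fxdks] add [zgkn] -> 11 lines: upq bac xiuuj rljv zgkn qrj dsw sksgx mcnn zbk kcj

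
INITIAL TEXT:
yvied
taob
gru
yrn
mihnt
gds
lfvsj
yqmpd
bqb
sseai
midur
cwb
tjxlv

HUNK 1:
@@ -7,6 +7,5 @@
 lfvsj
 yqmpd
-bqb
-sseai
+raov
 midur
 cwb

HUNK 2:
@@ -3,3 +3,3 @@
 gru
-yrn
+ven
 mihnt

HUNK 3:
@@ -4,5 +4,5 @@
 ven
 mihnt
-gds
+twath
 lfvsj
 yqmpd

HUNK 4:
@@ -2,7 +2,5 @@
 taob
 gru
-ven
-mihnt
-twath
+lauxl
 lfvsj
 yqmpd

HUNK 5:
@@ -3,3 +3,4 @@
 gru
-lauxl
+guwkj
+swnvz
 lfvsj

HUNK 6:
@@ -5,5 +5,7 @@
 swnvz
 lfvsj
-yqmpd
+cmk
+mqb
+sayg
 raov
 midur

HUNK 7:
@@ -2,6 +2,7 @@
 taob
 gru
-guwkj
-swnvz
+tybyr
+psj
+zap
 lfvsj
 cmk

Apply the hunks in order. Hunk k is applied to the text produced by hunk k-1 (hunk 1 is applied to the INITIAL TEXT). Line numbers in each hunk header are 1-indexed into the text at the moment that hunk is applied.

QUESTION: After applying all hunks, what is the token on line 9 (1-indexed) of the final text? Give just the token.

Answer: mqb

Derivation:
Hunk 1: at line 7 remove [bqb,sseai] add [raov] -> 12 lines: yvied taob gru yrn mihnt gds lfvsj yqmpd raov midur cwb tjxlv
Hunk 2: at line 3 remove [yrn] add [ven] -> 12 lines: yvied taob gru ven mihnt gds lfvsj yqmpd raov midur cwb tjxlv
Hunk 3: at line 4 remove [gds] add [twath] -> 12 lines: yvied taob gru ven mihnt twath lfvsj yqmpd raov midur cwb tjxlv
Hunk 4: at line 2 remove [ven,mihnt,twath] add [lauxl] -> 10 lines: yvied taob gru lauxl lfvsj yqmpd raov midur cwb tjxlv
Hunk 5: at line 3 remove [lauxl] add [guwkj,swnvz] -> 11 lines: yvied taob gru guwkj swnvz lfvsj yqmpd raov midur cwb tjxlv
Hunk 6: at line 5 remove [yqmpd] add [cmk,mqb,sayg] -> 13 lines: yvied taob gru guwkj swnvz lfvsj cmk mqb sayg raov midur cwb tjxlv
Hunk 7: at line 2 remove [guwkj,swnvz] add [tybyr,psj,zap] -> 14 lines: yvied taob gru tybyr psj zap lfvsj cmk mqb sayg raov midur cwb tjxlv
Final line 9: mqb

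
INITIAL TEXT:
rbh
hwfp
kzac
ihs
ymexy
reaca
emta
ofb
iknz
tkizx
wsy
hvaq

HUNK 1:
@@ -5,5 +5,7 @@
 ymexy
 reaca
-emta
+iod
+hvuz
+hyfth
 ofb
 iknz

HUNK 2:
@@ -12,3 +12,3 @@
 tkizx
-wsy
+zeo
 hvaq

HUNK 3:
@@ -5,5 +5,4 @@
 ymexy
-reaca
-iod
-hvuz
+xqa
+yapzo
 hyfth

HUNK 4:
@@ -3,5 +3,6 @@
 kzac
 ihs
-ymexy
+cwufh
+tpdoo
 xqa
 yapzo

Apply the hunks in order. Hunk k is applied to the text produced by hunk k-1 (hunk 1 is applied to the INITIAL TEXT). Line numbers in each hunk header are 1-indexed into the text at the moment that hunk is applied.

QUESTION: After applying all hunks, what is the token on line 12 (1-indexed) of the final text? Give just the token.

Answer: tkizx

Derivation:
Hunk 1: at line 5 remove [emta] add [iod,hvuz,hyfth] -> 14 lines: rbh hwfp kzac ihs ymexy reaca iod hvuz hyfth ofb iknz tkizx wsy hvaq
Hunk 2: at line 12 remove [wsy] add [zeo] -> 14 lines: rbh hwfp kzac ihs ymexy reaca iod hvuz hyfth ofb iknz tkizx zeo hvaq
Hunk 3: at line 5 remove [reaca,iod,hvuz] add [xqa,yapzo] -> 13 lines: rbh hwfp kzac ihs ymexy xqa yapzo hyfth ofb iknz tkizx zeo hvaq
Hunk 4: at line 3 remove [ymexy] add [cwufh,tpdoo] -> 14 lines: rbh hwfp kzac ihs cwufh tpdoo xqa yapzo hyfth ofb iknz tkizx zeo hvaq
Final line 12: tkizx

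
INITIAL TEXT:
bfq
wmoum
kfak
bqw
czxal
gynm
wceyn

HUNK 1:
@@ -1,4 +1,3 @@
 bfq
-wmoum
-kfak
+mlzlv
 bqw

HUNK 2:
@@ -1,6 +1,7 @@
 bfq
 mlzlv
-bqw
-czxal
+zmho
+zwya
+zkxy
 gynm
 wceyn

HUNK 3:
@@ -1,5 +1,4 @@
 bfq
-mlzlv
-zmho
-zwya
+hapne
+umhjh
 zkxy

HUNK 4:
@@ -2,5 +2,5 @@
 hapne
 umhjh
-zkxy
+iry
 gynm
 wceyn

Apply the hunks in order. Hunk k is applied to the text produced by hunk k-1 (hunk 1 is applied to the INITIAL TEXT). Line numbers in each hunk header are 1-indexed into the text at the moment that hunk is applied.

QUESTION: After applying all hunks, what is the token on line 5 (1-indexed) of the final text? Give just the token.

Answer: gynm

Derivation:
Hunk 1: at line 1 remove [wmoum,kfak] add [mlzlv] -> 6 lines: bfq mlzlv bqw czxal gynm wceyn
Hunk 2: at line 1 remove [bqw,czxal] add [zmho,zwya,zkxy] -> 7 lines: bfq mlzlv zmho zwya zkxy gynm wceyn
Hunk 3: at line 1 remove [mlzlv,zmho,zwya] add [hapne,umhjh] -> 6 lines: bfq hapne umhjh zkxy gynm wceyn
Hunk 4: at line 2 remove [zkxy] add [iry] -> 6 lines: bfq hapne umhjh iry gynm wceyn
Final line 5: gynm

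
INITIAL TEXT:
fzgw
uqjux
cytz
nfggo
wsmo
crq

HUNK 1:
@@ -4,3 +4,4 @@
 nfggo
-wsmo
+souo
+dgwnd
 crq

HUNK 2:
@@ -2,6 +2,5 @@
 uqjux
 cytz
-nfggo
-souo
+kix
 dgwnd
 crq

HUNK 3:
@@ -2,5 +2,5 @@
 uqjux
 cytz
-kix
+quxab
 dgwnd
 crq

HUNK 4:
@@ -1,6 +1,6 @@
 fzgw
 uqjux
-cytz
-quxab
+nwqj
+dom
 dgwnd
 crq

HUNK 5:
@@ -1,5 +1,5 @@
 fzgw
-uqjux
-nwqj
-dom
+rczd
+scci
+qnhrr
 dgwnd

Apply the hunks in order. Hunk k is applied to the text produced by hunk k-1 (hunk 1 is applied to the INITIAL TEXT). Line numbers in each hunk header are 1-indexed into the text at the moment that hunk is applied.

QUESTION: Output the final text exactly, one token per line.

Answer: fzgw
rczd
scci
qnhrr
dgwnd
crq

Derivation:
Hunk 1: at line 4 remove [wsmo] add [souo,dgwnd] -> 7 lines: fzgw uqjux cytz nfggo souo dgwnd crq
Hunk 2: at line 2 remove [nfggo,souo] add [kix] -> 6 lines: fzgw uqjux cytz kix dgwnd crq
Hunk 3: at line 2 remove [kix] add [quxab] -> 6 lines: fzgw uqjux cytz quxab dgwnd crq
Hunk 4: at line 1 remove [cytz,quxab] add [nwqj,dom] -> 6 lines: fzgw uqjux nwqj dom dgwnd crq
Hunk 5: at line 1 remove [uqjux,nwqj,dom] add [rczd,scci,qnhrr] -> 6 lines: fzgw rczd scci qnhrr dgwnd crq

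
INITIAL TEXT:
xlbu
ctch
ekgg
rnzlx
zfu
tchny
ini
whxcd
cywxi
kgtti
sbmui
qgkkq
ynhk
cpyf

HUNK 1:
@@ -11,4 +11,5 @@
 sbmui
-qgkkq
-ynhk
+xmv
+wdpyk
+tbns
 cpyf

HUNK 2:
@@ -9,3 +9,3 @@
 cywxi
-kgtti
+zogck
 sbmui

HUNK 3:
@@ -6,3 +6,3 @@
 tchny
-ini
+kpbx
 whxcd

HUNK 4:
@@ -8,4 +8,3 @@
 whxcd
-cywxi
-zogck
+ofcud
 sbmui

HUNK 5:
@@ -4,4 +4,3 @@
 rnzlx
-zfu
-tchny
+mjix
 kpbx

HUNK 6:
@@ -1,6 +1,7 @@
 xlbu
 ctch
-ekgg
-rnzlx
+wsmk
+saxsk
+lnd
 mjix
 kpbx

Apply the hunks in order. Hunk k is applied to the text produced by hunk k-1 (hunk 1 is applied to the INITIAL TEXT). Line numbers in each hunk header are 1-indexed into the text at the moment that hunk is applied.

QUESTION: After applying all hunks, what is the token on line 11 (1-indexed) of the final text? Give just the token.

Hunk 1: at line 11 remove [qgkkq,ynhk] add [xmv,wdpyk,tbns] -> 15 lines: xlbu ctch ekgg rnzlx zfu tchny ini whxcd cywxi kgtti sbmui xmv wdpyk tbns cpyf
Hunk 2: at line 9 remove [kgtti] add [zogck] -> 15 lines: xlbu ctch ekgg rnzlx zfu tchny ini whxcd cywxi zogck sbmui xmv wdpyk tbns cpyf
Hunk 3: at line 6 remove [ini] add [kpbx] -> 15 lines: xlbu ctch ekgg rnzlx zfu tchny kpbx whxcd cywxi zogck sbmui xmv wdpyk tbns cpyf
Hunk 4: at line 8 remove [cywxi,zogck] add [ofcud] -> 14 lines: xlbu ctch ekgg rnzlx zfu tchny kpbx whxcd ofcud sbmui xmv wdpyk tbns cpyf
Hunk 5: at line 4 remove [zfu,tchny] add [mjix] -> 13 lines: xlbu ctch ekgg rnzlx mjix kpbx whxcd ofcud sbmui xmv wdpyk tbns cpyf
Hunk 6: at line 1 remove [ekgg,rnzlx] add [wsmk,saxsk,lnd] -> 14 lines: xlbu ctch wsmk saxsk lnd mjix kpbx whxcd ofcud sbmui xmv wdpyk tbns cpyf
Final line 11: xmv

Answer: xmv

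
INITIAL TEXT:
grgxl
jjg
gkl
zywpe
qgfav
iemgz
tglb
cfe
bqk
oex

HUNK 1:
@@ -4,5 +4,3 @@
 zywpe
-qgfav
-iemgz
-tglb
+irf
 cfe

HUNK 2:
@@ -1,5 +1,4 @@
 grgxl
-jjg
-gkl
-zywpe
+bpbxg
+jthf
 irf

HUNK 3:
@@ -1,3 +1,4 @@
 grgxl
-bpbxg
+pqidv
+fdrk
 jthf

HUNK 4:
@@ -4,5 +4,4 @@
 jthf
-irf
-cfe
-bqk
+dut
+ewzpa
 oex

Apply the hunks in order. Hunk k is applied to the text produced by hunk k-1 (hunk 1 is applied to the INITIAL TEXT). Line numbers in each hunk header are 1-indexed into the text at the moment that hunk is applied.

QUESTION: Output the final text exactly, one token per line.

Hunk 1: at line 4 remove [qgfav,iemgz,tglb] add [irf] -> 8 lines: grgxl jjg gkl zywpe irf cfe bqk oex
Hunk 2: at line 1 remove [jjg,gkl,zywpe] add [bpbxg,jthf] -> 7 lines: grgxl bpbxg jthf irf cfe bqk oex
Hunk 3: at line 1 remove [bpbxg] add [pqidv,fdrk] -> 8 lines: grgxl pqidv fdrk jthf irf cfe bqk oex
Hunk 4: at line 4 remove [irf,cfe,bqk] add [dut,ewzpa] -> 7 lines: grgxl pqidv fdrk jthf dut ewzpa oex

Answer: grgxl
pqidv
fdrk
jthf
dut
ewzpa
oex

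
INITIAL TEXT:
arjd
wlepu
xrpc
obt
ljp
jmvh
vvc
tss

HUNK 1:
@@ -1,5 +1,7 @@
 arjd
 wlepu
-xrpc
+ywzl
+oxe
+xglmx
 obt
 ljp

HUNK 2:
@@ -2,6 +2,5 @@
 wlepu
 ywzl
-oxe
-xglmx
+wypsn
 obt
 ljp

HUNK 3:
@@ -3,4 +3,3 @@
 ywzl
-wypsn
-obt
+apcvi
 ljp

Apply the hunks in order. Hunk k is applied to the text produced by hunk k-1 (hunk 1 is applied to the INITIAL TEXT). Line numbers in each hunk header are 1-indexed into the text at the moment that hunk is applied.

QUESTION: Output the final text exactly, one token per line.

Hunk 1: at line 1 remove [xrpc] add [ywzl,oxe,xglmx] -> 10 lines: arjd wlepu ywzl oxe xglmx obt ljp jmvh vvc tss
Hunk 2: at line 2 remove [oxe,xglmx] add [wypsn] -> 9 lines: arjd wlepu ywzl wypsn obt ljp jmvh vvc tss
Hunk 3: at line 3 remove [wypsn,obt] add [apcvi] -> 8 lines: arjd wlepu ywzl apcvi ljp jmvh vvc tss

Answer: arjd
wlepu
ywzl
apcvi
ljp
jmvh
vvc
tss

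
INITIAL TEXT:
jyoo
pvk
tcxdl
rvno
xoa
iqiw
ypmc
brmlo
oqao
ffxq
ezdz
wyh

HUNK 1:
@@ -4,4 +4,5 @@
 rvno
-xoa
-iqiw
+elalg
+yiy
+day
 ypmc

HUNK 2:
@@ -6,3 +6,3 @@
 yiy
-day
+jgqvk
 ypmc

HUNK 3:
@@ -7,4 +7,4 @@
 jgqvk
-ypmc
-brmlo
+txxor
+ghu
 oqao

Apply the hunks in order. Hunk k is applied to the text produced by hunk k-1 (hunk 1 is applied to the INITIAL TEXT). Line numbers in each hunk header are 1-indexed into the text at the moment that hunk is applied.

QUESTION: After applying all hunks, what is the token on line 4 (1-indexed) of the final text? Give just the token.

Answer: rvno

Derivation:
Hunk 1: at line 4 remove [xoa,iqiw] add [elalg,yiy,day] -> 13 lines: jyoo pvk tcxdl rvno elalg yiy day ypmc brmlo oqao ffxq ezdz wyh
Hunk 2: at line 6 remove [day] add [jgqvk] -> 13 lines: jyoo pvk tcxdl rvno elalg yiy jgqvk ypmc brmlo oqao ffxq ezdz wyh
Hunk 3: at line 7 remove [ypmc,brmlo] add [txxor,ghu] -> 13 lines: jyoo pvk tcxdl rvno elalg yiy jgqvk txxor ghu oqao ffxq ezdz wyh
Final line 4: rvno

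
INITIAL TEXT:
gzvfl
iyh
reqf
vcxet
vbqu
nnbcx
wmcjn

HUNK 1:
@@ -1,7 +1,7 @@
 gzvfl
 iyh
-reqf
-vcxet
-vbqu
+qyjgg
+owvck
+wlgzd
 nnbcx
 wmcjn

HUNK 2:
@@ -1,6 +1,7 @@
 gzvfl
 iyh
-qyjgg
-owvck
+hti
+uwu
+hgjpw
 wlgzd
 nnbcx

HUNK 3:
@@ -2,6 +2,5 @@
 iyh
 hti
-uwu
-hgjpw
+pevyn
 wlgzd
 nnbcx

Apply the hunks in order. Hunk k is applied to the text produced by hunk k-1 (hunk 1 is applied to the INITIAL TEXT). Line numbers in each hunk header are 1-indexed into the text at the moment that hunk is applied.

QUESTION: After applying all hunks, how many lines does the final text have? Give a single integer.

Answer: 7

Derivation:
Hunk 1: at line 1 remove [reqf,vcxet,vbqu] add [qyjgg,owvck,wlgzd] -> 7 lines: gzvfl iyh qyjgg owvck wlgzd nnbcx wmcjn
Hunk 2: at line 1 remove [qyjgg,owvck] add [hti,uwu,hgjpw] -> 8 lines: gzvfl iyh hti uwu hgjpw wlgzd nnbcx wmcjn
Hunk 3: at line 2 remove [uwu,hgjpw] add [pevyn] -> 7 lines: gzvfl iyh hti pevyn wlgzd nnbcx wmcjn
Final line count: 7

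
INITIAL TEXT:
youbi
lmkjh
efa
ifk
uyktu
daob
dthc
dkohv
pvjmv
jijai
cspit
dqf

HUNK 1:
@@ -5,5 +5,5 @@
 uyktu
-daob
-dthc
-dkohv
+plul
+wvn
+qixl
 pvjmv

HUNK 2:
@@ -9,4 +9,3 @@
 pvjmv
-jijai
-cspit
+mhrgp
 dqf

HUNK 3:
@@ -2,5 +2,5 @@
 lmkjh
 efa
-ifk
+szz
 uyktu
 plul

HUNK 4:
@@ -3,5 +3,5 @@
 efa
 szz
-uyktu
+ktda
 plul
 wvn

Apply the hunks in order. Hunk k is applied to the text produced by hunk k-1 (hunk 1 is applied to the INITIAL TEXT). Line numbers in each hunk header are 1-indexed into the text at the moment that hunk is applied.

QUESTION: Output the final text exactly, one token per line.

Hunk 1: at line 5 remove [daob,dthc,dkohv] add [plul,wvn,qixl] -> 12 lines: youbi lmkjh efa ifk uyktu plul wvn qixl pvjmv jijai cspit dqf
Hunk 2: at line 9 remove [jijai,cspit] add [mhrgp] -> 11 lines: youbi lmkjh efa ifk uyktu plul wvn qixl pvjmv mhrgp dqf
Hunk 3: at line 2 remove [ifk] add [szz] -> 11 lines: youbi lmkjh efa szz uyktu plul wvn qixl pvjmv mhrgp dqf
Hunk 4: at line 3 remove [uyktu] add [ktda] -> 11 lines: youbi lmkjh efa szz ktda plul wvn qixl pvjmv mhrgp dqf

Answer: youbi
lmkjh
efa
szz
ktda
plul
wvn
qixl
pvjmv
mhrgp
dqf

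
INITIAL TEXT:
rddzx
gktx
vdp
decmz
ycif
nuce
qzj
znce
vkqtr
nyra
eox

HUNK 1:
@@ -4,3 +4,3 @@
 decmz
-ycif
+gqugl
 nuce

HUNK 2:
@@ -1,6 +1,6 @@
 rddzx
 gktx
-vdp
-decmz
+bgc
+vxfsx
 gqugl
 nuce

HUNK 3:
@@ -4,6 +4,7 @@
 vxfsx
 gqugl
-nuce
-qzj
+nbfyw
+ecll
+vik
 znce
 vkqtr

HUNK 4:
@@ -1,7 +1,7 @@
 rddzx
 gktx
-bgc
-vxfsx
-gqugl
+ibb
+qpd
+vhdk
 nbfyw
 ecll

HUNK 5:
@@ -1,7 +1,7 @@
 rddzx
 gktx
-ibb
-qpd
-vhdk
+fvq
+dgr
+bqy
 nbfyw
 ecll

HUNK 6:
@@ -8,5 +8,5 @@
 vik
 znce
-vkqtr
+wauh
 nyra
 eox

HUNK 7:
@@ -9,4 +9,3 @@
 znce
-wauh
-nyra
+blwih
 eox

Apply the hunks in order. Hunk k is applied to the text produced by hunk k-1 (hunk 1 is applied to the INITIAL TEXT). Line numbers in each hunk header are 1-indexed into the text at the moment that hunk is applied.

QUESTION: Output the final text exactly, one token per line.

Hunk 1: at line 4 remove [ycif] add [gqugl] -> 11 lines: rddzx gktx vdp decmz gqugl nuce qzj znce vkqtr nyra eox
Hunk 2: at line 1 remove [vdp,decmz] add [bgc,vxfsx] -> 11 lines: rddzx gktx bgc vxfsx gqugl nuce qzj znce vkqtr nyra eox
Hunk 3: at line 4 remove [nuce,qzj] add [nbfyw,ecll,vik] -> 12 lines: rddzx gktx bgc vxfsx gqugl nbfyw ecll vik znce vkqtr nyra eox
Hunk 4: at line 1 remove [bgc,vxfsx,gqugl] add [ibb,qpd,vhdk] -> 12 lines: rddzx gktx ibb qpd vhdk nbfyw ecll vik znce vkqtr nyra eox
Hunk 5: at line 1 remove [ibb,qpd,vhdk] add [fvq,dgr,bqy] -> 12 lines: rddzx gktx fvq dgr bqy nbfyw ecll vik znce vkqtr nyra eox
Hunk 6: at line 8 remove [vkqtr] add [wauh] -> 12 lines: rddzx gktx fvq dgr bqy nbfyw ecll vik znce wauh nyra eox
Hunk 7: at line 9 remove [wauh,nyra] add [blwih] -> 11 lines: rddzx gktx fvq dgr bqy nbfyw ecll vik znce blwih eox

Answer: rddzx
gktx
fvq
dgr
bqy
nbfyw
ecll
vik
znce
blwih
eox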